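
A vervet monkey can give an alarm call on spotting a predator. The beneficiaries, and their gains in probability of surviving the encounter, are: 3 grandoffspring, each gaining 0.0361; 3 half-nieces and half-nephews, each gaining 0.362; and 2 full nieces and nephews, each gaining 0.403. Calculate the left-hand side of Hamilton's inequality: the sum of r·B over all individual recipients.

0.364325

r to a grandoffspring = 1/4 (two parent–offspring links: r = (1/2)^2 = 1/4).
r to a half-niece or half-nephew = 1/8 (half-aunt/uncle↔niece/nephew: one path of length 3: r = (1/2)^3 = 1/8).
r to a full niece or nephew = 0.25 (full aunt/uncle↔niece/nephew: two paths of length 3 through the shared grandparent pair: r = 2·(1/2)^3 = 1/4).
Summing one r·B term per recipient: 3·0.25·0.0361 + 3·0.125·0.362 + 2·0.25·0.403 = 0.364325.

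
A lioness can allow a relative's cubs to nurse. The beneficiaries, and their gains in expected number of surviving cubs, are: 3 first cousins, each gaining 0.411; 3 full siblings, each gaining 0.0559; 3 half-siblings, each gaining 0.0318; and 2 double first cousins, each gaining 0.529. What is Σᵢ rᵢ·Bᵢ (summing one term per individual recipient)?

0.526325

r to a first cousin = 0.125 (first cousins share one grandparent pair — two paths of length 4: r = 2·(1/2)^4 = 1/8).
r to a full sibling = 1/2 (full sibs share both parents — two paths of length 2: r = 2·(1/2)^2 = 1/2).
r to a half-sibling = 0.25 (half-sibs share one parent — one path of length 2: r = (1/2)^2 = 1/4).
r to a double first cousin = 0.25 (double first cousins share both grandparent pairs — four paths of length 4: r = 4·(1/2)^4 = 1/4).
Summing one r·B term per recipient: 3·0.125·0.411 + 3·0.5·0.0559 + 3·0.25·0.0318 + 2·0.25·0.529 = 0.526325.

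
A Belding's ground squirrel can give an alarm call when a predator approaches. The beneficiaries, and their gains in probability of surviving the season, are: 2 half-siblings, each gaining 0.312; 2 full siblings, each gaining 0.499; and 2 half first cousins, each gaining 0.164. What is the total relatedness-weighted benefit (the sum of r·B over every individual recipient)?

r to a half-sibling = 0.25 (half-sibs share one parent — one path of length 2: r = (1/2)^2 = 1/4).
r to a full sibling = 0.5 (full sibs share both parents — two paths of length 2: r = 2·(1/2)^2 = 1/2).
r to a half first cousin = 1/16 (half first cousins share one grandparent — one path of length 4: r = (1/2)^4 = 1/16).
Summing one r·B term per recipient: 2·0.25·0.312 + 2·0.5·0.499 + 2·0.0625·0.164 = 0.6755.

0.6755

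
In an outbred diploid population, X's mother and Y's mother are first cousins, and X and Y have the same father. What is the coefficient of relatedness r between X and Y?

Relatedness sums over independent paths through distinct common ancestors.
X and Y are related in two ways: second cousins through their mothers (r = 1/32) and half-sibs through their shared father (r = 1/4).
r = 1/32 + 1/4 = 9/32 = 0.28125.

0.28125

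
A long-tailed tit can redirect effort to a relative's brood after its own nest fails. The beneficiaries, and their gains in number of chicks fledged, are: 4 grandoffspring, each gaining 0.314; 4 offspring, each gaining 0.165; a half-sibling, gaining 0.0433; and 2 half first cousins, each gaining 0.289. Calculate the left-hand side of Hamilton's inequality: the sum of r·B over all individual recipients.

0.69095

r to a grandoffspring = 0.25 (two parent–offspring links: r = (1/2)^2 = 1/4).
r to an offspring = 0.5 (one parent–offspring link: r = (1/2)^1 = 1/2).
r to a half-sibling = 0.25 (half-sibs share one parent — one path of length 2: r = (1/2)^2 = 1/4).
r to a half first cousin = 0.0625 (half first cousins share one grandparent — one path of length 4: r = (1/2)^4 = 1/16).
Summing one r·B term per recipient: 4·0.25·0.314 + 4·0.5·0.165 + 1·0.25·0.0433 + 2·0.0625·0.289 = 0.69095.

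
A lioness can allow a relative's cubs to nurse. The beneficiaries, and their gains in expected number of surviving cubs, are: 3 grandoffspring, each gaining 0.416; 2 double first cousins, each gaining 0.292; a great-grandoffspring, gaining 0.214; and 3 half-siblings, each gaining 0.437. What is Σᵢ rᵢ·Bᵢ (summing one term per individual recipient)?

0.8125

r to a grandoffspring = 0.25 (two parent–offspring links: r = (1/2)^2 = 1/4).
r to a double first cousin = 1/4 (double first cousins share both grandparent pairs — four paths of length 4: r = 4·(1/2)^4 = 1/4).
r to a great-grandoffspring = 0.125 (three parent–offspring links: r = (1/2)^3 = 1/8).
r to a half-sibling = 1/4 (half-sibs share one parent — one path of length 2: r = (1/2)^2 = 1/4).
Summing one r·B term per recipient: 3·0.25·0.416 + 2·0.25·0.292 + 1·0.125·0.214 + 3·0.25·0.437 = 0.8125.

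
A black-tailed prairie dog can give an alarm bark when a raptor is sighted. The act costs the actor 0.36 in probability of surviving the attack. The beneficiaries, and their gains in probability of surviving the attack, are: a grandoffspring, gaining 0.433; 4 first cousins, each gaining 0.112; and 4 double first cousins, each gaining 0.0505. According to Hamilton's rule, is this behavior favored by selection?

No

Hamilton's rule: the trait is favored when the sum of r·B over every recipient exceeds the actor's cost C.
r to a grandoffspring = 1/4 (two parent–offspring links: r = (1/2)^2 = 1/4).
r to a first cousin = 0.125 (first cousins share one grandparent pair — two paths of length 4: r = 2·(1/2)^4 = 1/8).
r to a double first cousin = 1/4 (double first cousins share both grandparent pairs — four paths of length 4: r = 4·(1/2)^4 = 1/4).
Summing one r·B term per recipient: 1·0.25·0.433 + 4·0.125·0.112 + 4·0.25·0.0505 = 0.21475.
0.21475 < 0.36: the indirect benefit is less than the cost.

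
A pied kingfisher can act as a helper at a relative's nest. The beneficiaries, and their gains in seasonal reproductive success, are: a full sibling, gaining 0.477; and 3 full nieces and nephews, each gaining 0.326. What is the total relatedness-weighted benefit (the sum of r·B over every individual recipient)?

r to a full sibling = 0.5 (full sibs share both parents — two paths of length 2: r = 2·(1/2)^2 = 1/2).
r to a full niece or nephew = 1/4 (full aunt/uncle↔niece/nephew: two paths of length 3 through the shared grandparent pair: r = 2·(1/2)^3 = 1/4).
Summing one r·B term per recipient: 1·0.5·0.477 + 3·0.25·0.326 = 0.483.

0.483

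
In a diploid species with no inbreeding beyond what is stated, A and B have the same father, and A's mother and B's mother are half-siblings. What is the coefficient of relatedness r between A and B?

Independent pedigree routes through distinct common ancestors add.
A and B are related in two ways: half-sibs through their shared father (r = 1/4) and half first cousins through their mothers (r = 1/16).
r = 1/4 + 1/16 = 0.3125.

0.3125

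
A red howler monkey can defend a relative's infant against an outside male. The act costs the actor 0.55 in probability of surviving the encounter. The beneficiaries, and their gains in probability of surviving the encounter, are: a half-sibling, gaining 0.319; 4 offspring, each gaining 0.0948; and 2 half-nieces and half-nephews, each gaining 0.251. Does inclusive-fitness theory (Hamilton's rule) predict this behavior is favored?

Hamilton's rule: the trait is favored when the sum of r·B over every recipient exceeds the actor's cost C.
r to a half-sibling = 1/4 (half-sibs share one parent — one path of length 2: r = (1/2)^2 = 1/4).
r to an offspring = 0.5 (one parent–offspring link: r = (1/2)^1 = 1/2).
r to a half-niece or half-nephew = 0.125 (half-aunt/uncle↔niece/nephew: one path of length 3: r = (1/2)^3 = 1/8).
Summing one r·B term per recipient: 1·0.25·0.319 + 4·0.5·0.0948 + 2·0.125·0.251 = 0.3321.
0.3321 < 0.55: the indirect benefit is less than the cost.

No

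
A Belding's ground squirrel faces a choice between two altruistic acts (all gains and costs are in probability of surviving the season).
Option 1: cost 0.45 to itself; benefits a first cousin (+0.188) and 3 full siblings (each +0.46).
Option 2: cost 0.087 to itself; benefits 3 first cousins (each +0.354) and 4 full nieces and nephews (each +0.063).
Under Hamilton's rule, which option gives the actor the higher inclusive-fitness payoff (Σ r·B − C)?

Option 1: r to a first cousin = 0.125.
Option 1: r to a full sibling = 0.5.
Option 1: Σ r·B − C = (1·0.125·0.188 + 3·0.5·0.46) − 0.45 = 0.2635.
Option 2: r to a first cousin = 0.125.
Option 2: r to a full niece or nephew = 0.25.
Option 2: Σ r·B − C = (3·0.125·0.354 + 4·0.25·0.063) − 0.087 = 0.10875.
Option 1 has the higher net inclusive-fitness payoff.

Option 1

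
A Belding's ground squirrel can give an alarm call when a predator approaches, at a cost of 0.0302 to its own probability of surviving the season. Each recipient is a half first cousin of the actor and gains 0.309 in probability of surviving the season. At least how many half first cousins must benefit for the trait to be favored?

r to a half first cousin = 1/16 (half first cousins share one grandparent — one path of length 4: r = (1/2)^4 = 1/16).
Hamilton's rule: n·r·B > C  ⇒  n > C/(r·B) = 0.0302/(0.0625·0.309) = 1.564.
The smallest integer exceeding 1.564 is 2.

2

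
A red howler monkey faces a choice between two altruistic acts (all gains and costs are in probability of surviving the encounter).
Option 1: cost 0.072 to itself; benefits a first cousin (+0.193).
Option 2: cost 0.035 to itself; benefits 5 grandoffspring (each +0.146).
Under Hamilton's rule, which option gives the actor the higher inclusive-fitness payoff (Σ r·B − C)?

Option 1: r to a first cousin = 0.125.
Option 1: Σ r·B − C = (1·0.125·0.193) − 0.072 = -0.047875.
Option 2: r to a grandoffspring = 0.25.
Option 2: Σ r·B − C = (5·0.25·0.146) − 0.035 = 0.1475.
Option 2 has the higher net inclusive-fitness payoff.

Option 2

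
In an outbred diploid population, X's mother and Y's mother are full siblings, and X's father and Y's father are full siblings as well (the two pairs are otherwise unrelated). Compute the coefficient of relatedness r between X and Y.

0.25

Independent pedigree routes through distinct common ancestors add.
X and Y are related in two ways: first cousins through their mothers (r = 1/8) and first cousins through their fathers (r = 1/8) — i.e. double first cousins.
r = 1/8 + 1/8 = 0.25.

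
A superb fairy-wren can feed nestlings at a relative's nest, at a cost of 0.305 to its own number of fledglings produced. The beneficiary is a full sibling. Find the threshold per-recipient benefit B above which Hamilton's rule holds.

0.61

r to a full sibling = 1/2 (full sibs share both parents — two paths of length 2: r = 2·(1/2)^2 = 1/2).
Hamilton's rule with n recipients of equal r: n·r·B > C, so B > C/(n·r) = 0.305/(1·0.5) = 0.61.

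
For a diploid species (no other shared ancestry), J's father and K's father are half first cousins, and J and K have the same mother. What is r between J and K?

With two independent routes of shared ancestry, r is the sum of the two contributions.
J and K are related in two ways: half second cousins through their fathers (r = 1/64) and half-sibs through their shared mother (r = 1/4).
r = 1/64 + 1/4 = 0.265625.

0.265625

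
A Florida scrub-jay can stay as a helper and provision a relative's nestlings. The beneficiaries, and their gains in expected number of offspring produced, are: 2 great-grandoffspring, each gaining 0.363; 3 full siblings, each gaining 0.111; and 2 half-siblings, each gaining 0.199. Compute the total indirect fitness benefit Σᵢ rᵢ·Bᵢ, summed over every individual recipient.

r to a great-grandoffspring = 1/8 (three parent–offspring links: r = (1/2)^3 = 1/8).
r to a full sibling = 1/2 (full sibs share both parents — two paths of length 2: r = 2·(1/2)^2 = 1/2).
r to a half-sibling = 1/4 (half-sibs share one parent — one path of length 2: r = (1/2)^2 = 1/4).
Summing one r·B term per recipient: 2·0.125·0.363 + 3·0.5·0.111 + 2·0.25·0.199 = 0.35675.

0.35675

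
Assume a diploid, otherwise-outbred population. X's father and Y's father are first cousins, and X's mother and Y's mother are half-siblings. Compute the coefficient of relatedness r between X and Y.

0.09375

Relatedness sums over independent paths through distinct common ancestors.
X and Y are related in two ways: second cousins through their fathers (r = 1/32) and half first cousins through their mothers (r = 1/16).
r = 1/32 + 1/16 = 3/32 = 0.09375.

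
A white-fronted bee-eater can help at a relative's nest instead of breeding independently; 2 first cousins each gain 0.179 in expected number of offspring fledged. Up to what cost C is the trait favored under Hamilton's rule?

r to a first cousin = 1/8 (first cousins share one grandparent pair — two paths of length 4: r = 2·(1/2)^4 = 1/8).
Hamilton's rule: n·r·B > C, so the trait is favored while C < n·r·B = 2·0.125·0.179 = 0.04475.

0.04475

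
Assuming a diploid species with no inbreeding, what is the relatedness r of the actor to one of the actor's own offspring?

0.5

Each parent–offspring link contributes a factor of 1/2, and independent paths through distinct common ancestors add.
One parent–offspring link: r = (1/2)^1 = 1/2.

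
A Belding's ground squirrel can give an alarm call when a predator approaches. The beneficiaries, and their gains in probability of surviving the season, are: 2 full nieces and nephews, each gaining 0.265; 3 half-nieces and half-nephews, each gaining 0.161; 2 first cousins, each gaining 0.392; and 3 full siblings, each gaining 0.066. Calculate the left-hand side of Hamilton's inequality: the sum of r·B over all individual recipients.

0.389875

r to a full niece or nephew = 0.25 (full aunt/uncle↔niece/nephew: two paths of length 3 through the shared grandparent pair: r = 2·(1/2)^3 = 1/4).
r to a half-niece or half-nephew = 1/8 (half-aunt/uncle↔niece/nephew: one path of length 3: r = (1/2)^3 = 1/8).
r to a first cousin = 0.125 (first cousins share one grandparent pair — two paths of length 4: r = 2·(1/2)^4 = 1/8).
r to a full sibling = 0.5 (full sibs share both parents — two paths of length 2: r = 2·(1/2)^2 = 1/2).
Summing one r·B term per recipient: 2·0.25·0.265 + 3·0.125·0.161 + 2·0.125·0.392 + 3·0.5·0.066 = 0.389875.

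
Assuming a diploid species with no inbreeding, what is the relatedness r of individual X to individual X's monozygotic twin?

Each parent–offspring link contributes a factor of 1/2, and independent paths through distinct common ancestors add.
Monozygotic twins share every allele identical by descent: r = 1.

1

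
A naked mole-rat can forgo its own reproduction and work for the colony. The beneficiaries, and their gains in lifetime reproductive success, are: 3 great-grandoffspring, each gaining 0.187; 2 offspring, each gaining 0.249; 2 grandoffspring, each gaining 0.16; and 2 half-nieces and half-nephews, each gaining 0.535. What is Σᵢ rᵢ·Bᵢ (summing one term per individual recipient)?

0.532875

r to a great-grandoffspring = 1/8 (three parent–offspring links: r = (1/2)^3 = 1/8).
r to an offspring = 1/2 (one parent–offspring link: r = (1/2)^1 = 1/2).
r to a grandoffspring = 1/4 (two parent–offspring links: r = (1/2)^2 = 1/4).
r to a half-niece or half-nephew = 0.125 (half-aunt/uncle↔niece/nephew: one path of length 3: r = (1/2)^3 = 1/8).
Summing one r·B term per recipient: 3·0.125·0.187 + 2·0.5·0.249 + 2·0.25·0.16 + 2·0.125·0.535 = 0.532875.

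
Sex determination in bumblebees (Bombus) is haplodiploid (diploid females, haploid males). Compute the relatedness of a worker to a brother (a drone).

0.25

Her haploid brother carries none of their father's genes and a random half of their mother's genome; that half matches the maternal half of her own genome with probability 1/2: r = 1/2 · 1/2 = 1/4.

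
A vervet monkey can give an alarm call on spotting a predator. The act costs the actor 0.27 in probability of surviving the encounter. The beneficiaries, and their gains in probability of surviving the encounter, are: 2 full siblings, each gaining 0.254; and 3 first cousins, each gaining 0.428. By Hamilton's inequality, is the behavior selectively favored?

Yes

Hamilton's rule: the trait is favored when the sum of r·B over every recipient exceeds the actor's cost C.
r to a full sibling = 1/2 (full sibs share both parents — two paths of length 2: r = 2·(1/2)^2 = 1/2).
r to a first cousin = 1/8 (first cousins share one grandparent pair — two paths of length 4: r = 2·(1/2)^4 = 1/8).
Summing one r·B term per recipient: 2·0.5·0.254 + 3·0.125·0.428 = 0.4145.
0.4145 > 0.27: the indirect benefit exceeds the cost.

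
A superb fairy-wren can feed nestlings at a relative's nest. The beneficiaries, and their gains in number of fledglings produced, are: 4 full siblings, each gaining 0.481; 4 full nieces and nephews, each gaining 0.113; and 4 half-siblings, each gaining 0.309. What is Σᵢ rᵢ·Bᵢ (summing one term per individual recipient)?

1.384

r to a full sibling = 1/2 (full sibs share both parents — two paths of length 2: r = 2·(1/2)^2 = 1/2).
r to a full niece or nephew = 0.25 (full aunt/uncle↔niece/nephew: two paths of length 3 through the shared grandparent pair: r = 2·(1/2)^3 = 1/4).
r to a half-sibling = 1/4 (half-sibs share one parent — one path of length 2: r = (1/2)^2 = 1/4).
Summing one r·B term per recipient: 4·0.5·0.481 + 4·0.25·0.113 + 4·0.25·0.309 = 1.384.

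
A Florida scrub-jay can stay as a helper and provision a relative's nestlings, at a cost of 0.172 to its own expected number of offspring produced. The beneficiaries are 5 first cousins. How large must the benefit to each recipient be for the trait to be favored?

r to a first cousin = 0.125 (first cousins share one grandparent pair — two paths of length 4: r = 2·(1/2)^4 = 1/8).
Hamilton's rule with n recipients of equal r: n·r·B > C, so B > C/(n·r) = 0.172/(5·0.125) = 0.2752.

0.2752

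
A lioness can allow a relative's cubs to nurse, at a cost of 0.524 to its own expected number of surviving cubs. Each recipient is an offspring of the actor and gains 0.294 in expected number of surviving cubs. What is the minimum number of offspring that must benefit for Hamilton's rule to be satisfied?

r to an offspring = 0.5 (one parent–offspring link: r = (1/2)^1 = 1/2).
Hamilton's rule: n·r·B > C  ⇒  n > C/(r·B) = 0.524/(0.5·0.294) = 3.565.
The smallest integer exceeding 3.565 is 4.

4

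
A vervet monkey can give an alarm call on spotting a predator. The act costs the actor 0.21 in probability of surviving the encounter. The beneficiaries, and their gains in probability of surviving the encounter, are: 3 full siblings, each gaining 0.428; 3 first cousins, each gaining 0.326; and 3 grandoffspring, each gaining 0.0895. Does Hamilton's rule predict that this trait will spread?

Hamilton's rule: the trait is favored when the sum of r·B over every recipient exceeds the actor's cost C.
r to a full sibling = 1/2 (full sibs share both parents — two paths of length 2: r = 2·(1/2)^2 = 1/2).
r to a first cousin = 1/8 (first cousins share one grandparent pair — two paths of length 4: r = 2·(1/2)^4 = 1/8).
r to a grandoffspring = 1/4 (two parent–offspring links: r = (1/2)^2 = 1/4).
Summing one r·B term per recipient: 3·0.5·0.428 + 3·0.125·0.326 + 3·0.25·0.0895 = 0.831375.
0.831375 > 0.21: the indirect benefit exceeds the cost.

Yes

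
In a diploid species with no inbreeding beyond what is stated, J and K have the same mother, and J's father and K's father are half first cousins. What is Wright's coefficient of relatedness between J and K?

0.265625

Wright's path rule: contributions from independent ancestry routes add.
J and K are related in two ways: half-sibs through their shared mother (r = 1/4) and half second cousins through their fathers (r = 1/64).
r = 1/4 + 1/64 = 17/64 = 0.265625.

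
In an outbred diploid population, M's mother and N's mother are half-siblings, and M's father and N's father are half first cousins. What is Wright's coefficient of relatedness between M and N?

Wright's path rule: contributions from independent ancestry routes add.
M and N are related in two ways: half first cousins through their mothers (r = 1/16) and half second cousins through their fathers (r = 1/64).
r = 1/16 + 1/64 = 5/64 = 0.078125.

0.078125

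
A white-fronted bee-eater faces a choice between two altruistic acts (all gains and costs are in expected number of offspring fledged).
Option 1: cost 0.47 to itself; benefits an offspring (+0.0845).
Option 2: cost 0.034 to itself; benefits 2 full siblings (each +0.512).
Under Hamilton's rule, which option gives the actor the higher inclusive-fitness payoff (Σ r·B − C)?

Option 1: r to an offspring = 0.5.
Option 1: Σ r·B − C = (1·0.5·0.0845) − 0.47 = -0.42775.
Option 2: r to a full sibling = 0.5.
Option 2: Σ r·B − C = (2·0.5·0.512) − 0.034 = 0.478.
Option 2 has the higher net inclusive-fitness payoff.

Option 2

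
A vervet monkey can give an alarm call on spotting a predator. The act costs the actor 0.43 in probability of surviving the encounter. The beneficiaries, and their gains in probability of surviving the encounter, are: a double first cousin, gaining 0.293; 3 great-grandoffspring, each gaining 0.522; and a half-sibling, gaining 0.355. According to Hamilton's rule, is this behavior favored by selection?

No

Hamilton's rule: the trait is favored when the sum of r·B over every recipient exceeds the actor's cost C.
r to a double first cousin = 1/4 (double first cousins share both grandparent pairs — four paths of length 4: r = 4·(1/2)^4 = 1/4).
r to a great-grandoffspring = 1/8 (three parent–offspring links: r = (1/2)^3 = 1/8).
r to a half-sibling = 0.25 (half-sibs share one parent — one path of length 2: r = (1/2)^2 = 1/4).
Summing one r·B term per recipient: 1·0.25·0.293 + 3·0.125·0.522 + 1·0.25·0.355 = 0.35775.
0.35775 < 0.43: the indirect benefit is less than the cost.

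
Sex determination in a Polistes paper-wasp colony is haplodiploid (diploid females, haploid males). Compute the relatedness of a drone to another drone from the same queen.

Haploid brothers each carry a random half of the queen's diploid genome, so on average they share half: r = 1/2.

0.5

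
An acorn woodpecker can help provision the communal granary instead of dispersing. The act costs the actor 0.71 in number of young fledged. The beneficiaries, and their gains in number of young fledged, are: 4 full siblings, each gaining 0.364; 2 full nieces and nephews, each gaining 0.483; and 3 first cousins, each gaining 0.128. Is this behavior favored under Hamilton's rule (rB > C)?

Yes

Hamilton's rule: the trait is favored when the sum of r·B over every recipient exceeds the actor's cost C.
r to a full sibling = 0.5 (full sibs share both parents — two paths of length 2: r = 2·(1/2)^2 = 1/2).
r to a full niece or nephew = 1/4 (full aunt/uncle↔niece/nephew: two paths of length 3 through the shared grandparent pair: r = 2·(1/2)^3 = 1/4).
r to a first cousin = 1/8 (first cousins share one grandparent pair — two paths of length 4: r = 2·(1/2)^4 = 1/8).
Summing one r·B term per recipient: 4·0.5·0.364 + 2·0.25·0.483 + 3·0.125·0.128 = 1.0175.
1.0175 > 0.71: the indirect benefit exceeds the cost.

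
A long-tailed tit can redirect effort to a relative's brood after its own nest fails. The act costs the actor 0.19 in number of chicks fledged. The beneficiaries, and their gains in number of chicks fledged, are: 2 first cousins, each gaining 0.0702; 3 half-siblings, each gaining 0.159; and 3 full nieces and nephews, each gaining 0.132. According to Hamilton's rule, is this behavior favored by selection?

Hamilton's rule: the trait is favored when the sum of r·B over every recipient exceeds the actor's cost C.
r to a first cousin = 0.125 (first cousins share one grandparent pair — two paths of length 4: r = 2·(1/2)^4 = 1/8).
r to a half-sibling = 1/4 (half-sibs share one parent — one path of length 2: r = (1/2)^2 = 1/4).
r to a full niece or nephew = 1/4 (full aunt/uncle↔niece/nephew: two paths of length 3 through the shared grandparent pair: r = 2·(1/2)^3 = 1/4).
Summing one r·B term per recipient: 2·0.125·0.0702 + 3·0.25·0.159 + 3·0.25·0.132 = 0.2358.
0.2358 > 0.19: the indirect benefit exceeds the cost.

Yes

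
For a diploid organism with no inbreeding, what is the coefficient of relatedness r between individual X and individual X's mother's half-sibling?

0.125

Each parent–offspring link contributes a factor of 1/2, and independent paths through distinct common ancestors add.
Half-aunt/uncle↔niece/nephew: one path of length 3: r = (1/2)^3 = 1/8.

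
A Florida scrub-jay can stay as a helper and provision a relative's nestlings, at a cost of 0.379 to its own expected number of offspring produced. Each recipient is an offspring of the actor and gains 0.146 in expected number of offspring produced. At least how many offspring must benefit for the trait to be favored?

r to an offspring = 1/2 (one parent–offspring link: r = (1/2)^1 = 1/2).
Hamilton's rule: n·r·B > C  ⇒  n > C/(r·B) = 0.379/(0.5·0.146) = 5.192.
The smallest integer exceeding 5.192 is 6.

6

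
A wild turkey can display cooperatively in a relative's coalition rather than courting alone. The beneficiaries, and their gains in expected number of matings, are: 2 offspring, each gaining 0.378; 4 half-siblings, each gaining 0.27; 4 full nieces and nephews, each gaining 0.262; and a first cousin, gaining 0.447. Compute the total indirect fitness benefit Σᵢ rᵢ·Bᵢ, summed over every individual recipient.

0.965875

r to an offspring = 0.5 (one parent–offspring link: r = (1/2)^1 = 1/2).
r to a half-sibling = 0.25 (half-sibs share one parent — one path of length 2: r = (1/2)^2 = 1/4).
r to a full niece or nephew = 0.25 (full aunt/uncle↔niece/nephew: two paths of length 3 through the shared grandparent pair: r = 2·(1/2)^3 = 1/4).
r to a first cousin = 0.125 (first cousins share one grandparent pair — two paths of length 4: r = 2·(1/2)^4 = 1/8).
Summing one r·B term per recipient: 2·0.5·0.378 + 4·0.25·0.27 + 4·0.25·0.262 + 1·0.125·0.447 = 0.965875.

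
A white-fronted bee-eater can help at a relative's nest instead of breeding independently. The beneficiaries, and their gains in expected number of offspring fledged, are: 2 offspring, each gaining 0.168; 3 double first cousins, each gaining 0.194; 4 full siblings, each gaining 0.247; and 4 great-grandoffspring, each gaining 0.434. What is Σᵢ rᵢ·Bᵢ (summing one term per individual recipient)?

r to an offspring = 0.5 (one parent–offspring link: r = (1/2)^1 = 1/2).
r to a double first cousin = 0.25 (double first cousins share both grandparent pairs — four paths of length 4: r = 4·(1/2)^4 = 1/4).
r to a full sibling = 0.5 (full sibs share both parents — two paths of length 2: r = 2·(1/2)^2 = 1/2).
r to a great-grandoffspring = 1/8 (three parent–offspring links: r = (1/2)^3 = 1/8).
Summing one r·B term per recipient: 2·0.5·0.168 + 3·0.25·0.194 + 4·0.5·0.247 + 4·0.125·0.434 = 1.0245.

1.0245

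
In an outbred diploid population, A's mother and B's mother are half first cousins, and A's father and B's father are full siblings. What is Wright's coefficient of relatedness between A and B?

Relatedness sums over independent paths through distinct common ancestors.
A and B are related in two ways: half second cousins through their mothers (r = 1/64) and first cousins through their fathers (r = 1/8).
r = 1/64 + 1/8 = 9/64 = 0.140625.

0.140625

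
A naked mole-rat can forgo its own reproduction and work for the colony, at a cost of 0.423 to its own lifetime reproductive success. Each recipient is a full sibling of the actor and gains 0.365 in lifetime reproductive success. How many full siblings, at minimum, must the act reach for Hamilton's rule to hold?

3

r to a full sibling = 0.5 (full sibs share both parents — two paths of length 2: r = 2·(1/2)^2 = 1/2).
Hamilton's rule: n·r·B > C  ⇒  n > C/(r·B) = 0.423/(0.5·0.365) = 2.318.
The smallest integer exceeding 2.318 is 3.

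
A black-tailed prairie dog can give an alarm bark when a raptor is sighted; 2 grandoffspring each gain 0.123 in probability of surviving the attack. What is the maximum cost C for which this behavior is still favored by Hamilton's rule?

r to a grandoffspring = 1/4 (two parent–offspring links: r = (1/2)^2 = 1/4).
Hamilton's rule: n·r·B > C, so the trait is favored while C < n·r·B = 2·0.25·0.123 = 0.0615.

0.0615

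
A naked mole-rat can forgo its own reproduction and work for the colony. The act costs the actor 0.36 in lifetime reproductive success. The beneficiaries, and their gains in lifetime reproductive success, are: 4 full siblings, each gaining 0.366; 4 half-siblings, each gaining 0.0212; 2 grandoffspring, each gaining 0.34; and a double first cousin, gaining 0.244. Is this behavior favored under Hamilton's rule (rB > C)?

Hamilton's rule: the trait is favored when the sum of r·B over every recipient exceeds the actor's cost C.
r to a full sibling = 1/2 (full sibs share both parents — two paths of length 2: r = 2·(1/2)^2 = 1/2).
r to a half-sibling = 1/4 (half-sibs share one parent — one path of length 2: r = (1/2)^2 = 1/4).
r to a grandoffspring = 1/4 (two parent–offspring links: r = (1/2)^2 = 1/4).
r to a double first cousin = 1/4 (double first cousins share both grandparent pairs — four paths of length 4: r = 4·(1/2)^4 = 1/4).
Summing one r·B term per recipient: 4·0.5·0.366 + 4·0.25·0.0212 + 2·0.25·0.34 + 1·0.25·0.244 = 0.9842.
0.9842 > 0.36: the indirect benefit exceeds the cost.

Yes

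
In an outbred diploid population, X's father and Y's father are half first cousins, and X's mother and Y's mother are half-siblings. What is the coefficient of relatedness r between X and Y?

0.078125

Relatedness sums over independent paths through distinct common ancestors.
X and Y are related in two ways: half second cousins through their fathers (r = 1/64) and half first cousins through their mothers (r = 1/16).
r = 1/64 + 1/16 = 5/64 = 0.078125.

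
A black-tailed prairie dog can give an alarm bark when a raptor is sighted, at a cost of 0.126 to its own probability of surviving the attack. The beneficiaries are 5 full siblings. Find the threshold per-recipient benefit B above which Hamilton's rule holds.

0.0504

r to a full sibling = 1/2 (full sibs share both parents — two paths of length 2: r = 2·(1/2)^2 = 1/2).
Hamilton's rule with n recipients of equal r: n·r·B > C, so B > C/(n·r) = 0.126/(5·0.5) = 0.0504.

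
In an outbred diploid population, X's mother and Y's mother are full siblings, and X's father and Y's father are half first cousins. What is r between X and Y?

0.140625

With two independent routes of shared ancestry, r is the sum of the two contributions.
X and Y are related in two ways: first cousins through their mothers (r = 1/8) and half second cousins through their fathers (r = 1/64).
r = 1/8 + 1/64 = 0.140625.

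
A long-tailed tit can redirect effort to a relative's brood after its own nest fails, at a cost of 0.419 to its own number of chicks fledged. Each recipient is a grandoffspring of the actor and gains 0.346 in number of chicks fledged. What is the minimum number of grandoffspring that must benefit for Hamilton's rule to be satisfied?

5

r to a grandoffspring = 0.25 (two parent–offspring links: r = (1/2)^2 = 1/4).
Hamilton's rule: n·r·B > C  ⇒  n > C/(r·B) = 0.419/(0.25·0.346) = 4.844.
The smallest integer exceeding 4.844 is 5.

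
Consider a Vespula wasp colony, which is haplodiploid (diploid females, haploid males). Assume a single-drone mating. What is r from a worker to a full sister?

0.75

Haplodiploid full sisters inherit their father's entire haploid genome identically (contributing 1/2) and on average half of their mother's contribution (1/2 · 1/2 = 1/4); r = 1/2 + 1/4 = 3/4.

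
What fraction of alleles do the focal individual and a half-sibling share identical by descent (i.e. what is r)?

0.25

Each parent–offspring link contributes a factor of 1/2, and independent paths through distinct common ancestors add.
Half-sibs share one parent — one path of length 2: r = (1/2)^2 = 1/4.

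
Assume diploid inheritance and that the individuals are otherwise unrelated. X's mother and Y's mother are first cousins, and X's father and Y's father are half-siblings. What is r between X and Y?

0.09375

Wright's path rule: contributions from independent ancestry routes add.
X and Y are related in two ways: second cousins through their mothers (r = 1/32) and half first cousins through their fathers (r = 1/16).
r = 1/32 + 1/16 = 3/32 = 0.09375.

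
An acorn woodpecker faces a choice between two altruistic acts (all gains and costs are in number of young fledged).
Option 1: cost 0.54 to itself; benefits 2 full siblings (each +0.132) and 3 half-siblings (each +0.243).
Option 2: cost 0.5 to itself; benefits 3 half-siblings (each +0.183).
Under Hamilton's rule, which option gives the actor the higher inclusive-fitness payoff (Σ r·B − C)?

Option 1

Option 1: r to a full sibling = 0.5.
Option 1: r to a half-sibling = 0.25.
Option 1: Σ r·B − C = (2·0.5·0.132 + 3·0.25·0.243) − 0.54 = -0.22575.
Option 2: r to a half-sibling = 0.25.
Option 2: Σ r·B − C = (3·0.25·0.183) − 0.5 = -0.36275.
Option 1 has the higher net inclusive-fitness payoff.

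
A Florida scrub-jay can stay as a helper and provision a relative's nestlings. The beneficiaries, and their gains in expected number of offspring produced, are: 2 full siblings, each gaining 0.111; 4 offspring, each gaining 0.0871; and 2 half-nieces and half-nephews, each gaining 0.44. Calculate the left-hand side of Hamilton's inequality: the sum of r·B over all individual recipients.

0.3952

r to a full sibling = 1/2 (full sibs share both parents — two paths of length 2: r = 2·(1/2)^2 = 1/2).
r to an offspring = 0.5 (one parent–offspring link: r = (1/2)^1 = 1/2).
r to a half-niece or half-nephew = 0.125 (half-aunt/uncle↔niece/nephew: one path of length 3: r = (1/2)^3 = 1/8).
Summing one r·B term per recipient: 2·0.5·0.111 + 4·0.5·0.0871 + 2·0.125·0.44 = 0.3952.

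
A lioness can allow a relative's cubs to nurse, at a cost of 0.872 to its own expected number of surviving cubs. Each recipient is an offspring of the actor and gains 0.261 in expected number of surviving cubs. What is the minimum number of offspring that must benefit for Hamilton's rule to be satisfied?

7

r to an offspring = 0.5 (one parent–offspring link: r = (1/2)^1 = 1/2).
Hamilton's rule: n·r·B > C  ⇒  n > C/(r·B) = 0.872/(0.5·0.261) = 6.682.
The smallest integer exceeding 6.682 is 7.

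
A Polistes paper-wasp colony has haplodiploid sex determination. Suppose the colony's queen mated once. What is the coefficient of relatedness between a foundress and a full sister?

0.75

Haplodiploid full sisters inherit their father's entire haploid genome identically (contributing 1/2) and on average half of their mother's contribution (1/2 · 1/2 = 1/4); r = 1/2 + 1/4 = 3/4.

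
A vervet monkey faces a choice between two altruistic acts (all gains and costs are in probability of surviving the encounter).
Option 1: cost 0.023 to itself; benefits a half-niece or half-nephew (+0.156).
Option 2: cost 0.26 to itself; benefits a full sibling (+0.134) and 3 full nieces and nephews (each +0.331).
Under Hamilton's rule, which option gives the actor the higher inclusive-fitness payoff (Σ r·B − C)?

Option 1: r to a half-niece or half-nephew = 0.125.
Option 1: Σ r·B − C = (1·0.125·0.156) − 0.023 = -0.0035.
Option 2: r to a full sibling = 0.5.
Option 2: r to a full niece or nephew = 0.25.
Option 2: Σ r·B − C = (1·0.5·0.134 + 3·0.25·0.331) − 0.26 = 0.05525.
Option 2 has the higher net inclusive-fitness payoff.

Option 2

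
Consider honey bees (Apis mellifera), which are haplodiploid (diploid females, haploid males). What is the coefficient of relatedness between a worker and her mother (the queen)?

0.5

One meiotic link between diploid queen and diploid daughter: r = 1/2.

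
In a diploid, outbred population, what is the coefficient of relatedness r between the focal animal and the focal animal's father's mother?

0.25

Each parent–offspring link contributes a factor of 1/2, and independent paths through distinct common ancestors add.
Two parent–offspring links: r = (1/2)^2 = 1/4.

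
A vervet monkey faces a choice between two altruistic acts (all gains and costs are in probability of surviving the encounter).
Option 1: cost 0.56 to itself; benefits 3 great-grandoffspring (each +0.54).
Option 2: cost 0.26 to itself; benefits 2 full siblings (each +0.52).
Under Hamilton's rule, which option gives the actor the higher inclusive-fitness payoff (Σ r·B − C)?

Option 2

Option 1: r to a great-grandoffspring = 0.125.
Option 1: Σ r·B − C = (3·0.125·0.54) − 0.56 = -0.3575.
Option 2: r to a full sibling = 0.5.
Option 2: Σ r·B − C = (2·0.5·0.52) − 0.26 = 0.26.
Option 2 has the higher net inclusive-fitness payoff.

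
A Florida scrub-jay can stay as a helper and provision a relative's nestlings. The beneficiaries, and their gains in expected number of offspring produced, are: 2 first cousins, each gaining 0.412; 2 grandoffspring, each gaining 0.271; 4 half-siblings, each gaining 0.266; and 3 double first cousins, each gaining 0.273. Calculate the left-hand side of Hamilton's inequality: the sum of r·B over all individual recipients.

r to a first cousin = 0.125 (first cousins share one grandparent pair — two paths of length 4: r = 2·(1/2)^4 = 1/8).
r to a grandoffspring = 0.25 (two parent–offspring links: r = (1/2)^2 = 1/4).
r to a half-sibling = 1/4 (half-sibs share one parent — one path of length 2: r = (1/2)^2 = 1/4).
r to a double first cousin = 0.25 (double first cousins share both grandparent pairs — four paths of length 4: r = 4·(1/2)^4 = 1/4).
Summing one r·B term per recipient: 2·0.125·0.412 + 2·0.25·0.271 + 4·0.25·0.266 + 3·0.25·0.273 = 0.70925.

0.70925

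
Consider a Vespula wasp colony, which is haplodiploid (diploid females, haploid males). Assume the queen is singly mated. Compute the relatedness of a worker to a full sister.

0.75

Haplodiploid full sisters inherit their father's entire haploid genome identically (contributing 1/2) and on average half of their mother's contribution (1/2 · 1/2 = 1/4); r = 1/2 + 1/4 = 3/4.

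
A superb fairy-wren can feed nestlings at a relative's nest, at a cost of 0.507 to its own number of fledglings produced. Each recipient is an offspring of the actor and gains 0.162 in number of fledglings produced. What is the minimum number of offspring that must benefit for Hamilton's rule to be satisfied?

r to an offspring = 1/2 (one parent–offspring link: r = (1/2)^1 = 1/2).
Hamilton's rule: n·r·B > C  ⇒  n > C/(r·B) = 0.507/(0.5·0.162) = 6.259.
The smallest integer exceeding 6.259 is 7.

7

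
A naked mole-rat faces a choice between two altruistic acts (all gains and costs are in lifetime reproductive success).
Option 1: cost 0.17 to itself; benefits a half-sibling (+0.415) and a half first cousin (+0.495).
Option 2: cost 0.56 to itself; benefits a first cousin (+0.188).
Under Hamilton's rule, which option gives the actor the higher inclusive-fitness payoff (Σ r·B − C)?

Option 1: r to a half-sibling = 0.25.
Option 1: r to a half first cousin = 0.0625.
Option 1: Σ r·B − C = (1·0.25·0.415 + 1·0.0625·0.495) − 0.17 = -0.0353125.
Option 2: r to a first cousin = 0.125.
Option 2: Σ r·B − C = (1·0.125·0.188) − 0.56 = -0.5365.
Option 1 has the higher net inclusive-fitness payoff.

Option 1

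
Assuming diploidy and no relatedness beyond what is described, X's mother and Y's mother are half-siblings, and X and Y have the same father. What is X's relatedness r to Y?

0.3125

Relatedness sums over independent paths through distinct common ancestors.
X and Y are related in two ways: half first cousins through their mothers (r = 1/16) and half-sibs through their shared father (r = 1/4).
r = 1/16 + 1/4 = 5/16 = 0.3125.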